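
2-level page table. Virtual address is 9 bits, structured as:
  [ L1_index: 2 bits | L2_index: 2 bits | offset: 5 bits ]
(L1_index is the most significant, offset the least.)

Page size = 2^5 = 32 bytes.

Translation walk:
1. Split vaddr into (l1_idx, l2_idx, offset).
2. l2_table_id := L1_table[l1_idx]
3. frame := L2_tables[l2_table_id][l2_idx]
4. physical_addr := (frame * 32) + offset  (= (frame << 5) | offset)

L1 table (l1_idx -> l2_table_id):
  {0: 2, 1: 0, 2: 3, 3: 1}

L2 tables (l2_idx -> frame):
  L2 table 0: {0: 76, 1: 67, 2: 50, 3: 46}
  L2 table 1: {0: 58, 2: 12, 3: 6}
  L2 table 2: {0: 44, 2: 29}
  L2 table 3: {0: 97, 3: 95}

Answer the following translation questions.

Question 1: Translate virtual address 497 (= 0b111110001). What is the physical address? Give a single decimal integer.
vaddr = 497 = 0b111110001
Split: l1_idx=3, l2_idx=3, offset=17
L1[3] = 1
L2[1][3] = 6
paddr = 6 * 32 + 17 = 209

Answer: 209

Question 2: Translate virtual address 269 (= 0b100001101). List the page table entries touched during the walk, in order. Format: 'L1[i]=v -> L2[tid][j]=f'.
Answer: L1[2]=3 -> L2[3][0]=97

Derivation:
vaddr = 269 = 0b100001101
Split: l1_idx=2, l2_idx=0, offset=13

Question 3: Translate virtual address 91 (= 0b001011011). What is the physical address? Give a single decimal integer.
Answer: 955

Derivation:
vaddr = 91 = 0b001011011
Split: l1_idx=0, l2_idx=2, offset=27
L1[0] = 2
L2[2][2] = 29
paddr = 29 * 32 + 27 = 955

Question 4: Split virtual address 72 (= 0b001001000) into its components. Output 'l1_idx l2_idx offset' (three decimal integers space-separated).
Answer: 0 2 8

Derivation:
vaddr = 72 = 0b001001000
  top 2 bits -> l1_idx = 0
  next 2 bits -> l2_idx = 2
  bottom 5 bits -> offset = 8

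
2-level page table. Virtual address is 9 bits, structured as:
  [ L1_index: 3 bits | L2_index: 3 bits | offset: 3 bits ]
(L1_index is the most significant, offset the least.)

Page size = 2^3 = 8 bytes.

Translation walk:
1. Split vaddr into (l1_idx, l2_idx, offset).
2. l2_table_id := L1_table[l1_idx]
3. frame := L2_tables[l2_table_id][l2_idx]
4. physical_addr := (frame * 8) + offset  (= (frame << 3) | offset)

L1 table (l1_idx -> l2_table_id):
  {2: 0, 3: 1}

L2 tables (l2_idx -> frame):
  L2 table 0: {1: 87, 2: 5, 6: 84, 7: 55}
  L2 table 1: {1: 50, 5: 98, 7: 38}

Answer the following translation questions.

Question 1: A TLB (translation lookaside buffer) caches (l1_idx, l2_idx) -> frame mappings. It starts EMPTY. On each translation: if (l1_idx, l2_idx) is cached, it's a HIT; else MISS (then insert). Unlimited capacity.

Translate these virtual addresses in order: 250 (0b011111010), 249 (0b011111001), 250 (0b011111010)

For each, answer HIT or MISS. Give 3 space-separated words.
vaddr=250: (3,7) not in TLB -> MISS, insert
vaddr=249: (3,7) in TLB -> HIT
vaddr=250: (3,7) in TLB -> HIT

Answer: MISS HIT HIT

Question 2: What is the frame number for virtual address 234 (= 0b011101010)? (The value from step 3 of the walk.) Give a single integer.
vaddr = 234: l1_idx=3, l2_idx=5
L1[3] = 1; L2[1][5] = 98

Answer: 98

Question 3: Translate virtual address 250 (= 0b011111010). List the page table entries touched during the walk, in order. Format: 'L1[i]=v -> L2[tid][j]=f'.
Answer: L1[3]=1 -> L2[1][7]=38

Derivation:
vaddr = 250 = 0b011111010
Split: l1_idx=3, l2_idx=7, offset=2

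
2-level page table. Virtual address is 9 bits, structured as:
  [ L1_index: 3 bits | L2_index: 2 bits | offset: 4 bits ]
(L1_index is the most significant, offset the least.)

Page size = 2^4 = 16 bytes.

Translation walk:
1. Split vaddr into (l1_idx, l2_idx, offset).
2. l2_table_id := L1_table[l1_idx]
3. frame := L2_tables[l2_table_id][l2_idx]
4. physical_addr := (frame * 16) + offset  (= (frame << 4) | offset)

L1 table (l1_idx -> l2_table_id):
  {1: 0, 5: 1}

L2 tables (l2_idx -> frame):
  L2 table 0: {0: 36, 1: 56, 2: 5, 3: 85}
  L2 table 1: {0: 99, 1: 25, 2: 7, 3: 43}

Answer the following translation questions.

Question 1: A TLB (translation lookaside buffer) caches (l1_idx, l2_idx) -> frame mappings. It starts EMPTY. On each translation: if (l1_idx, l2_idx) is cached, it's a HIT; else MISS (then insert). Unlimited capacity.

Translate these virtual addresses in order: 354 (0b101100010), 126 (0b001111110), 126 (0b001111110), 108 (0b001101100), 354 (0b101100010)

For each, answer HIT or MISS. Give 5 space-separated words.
Answer: MISS MISS HIT MISS HIT

Derivation:
vaddr=354: (5,2) not in TLB -> MISS, insert
vaddr=126: (1,3) not in TLB -> MISS, insert
vaddr=126: (1,3) in TLB -> HIT
vaddr=108: (1,2) not in TLB -> MISS, insert
vaddr=354: (5,2) in TLB -> HIT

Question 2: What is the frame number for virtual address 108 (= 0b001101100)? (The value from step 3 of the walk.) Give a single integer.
Answer: 5

Derivation:
vaddr = 108: l1_idx=1, l2_idx=2
L1[1] = 0; L2[0][2] = 5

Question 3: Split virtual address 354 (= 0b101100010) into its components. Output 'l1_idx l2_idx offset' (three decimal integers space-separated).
vaddr = 354 = 0b101100010
  top 3 bits -> l1_idx = 5
  next 2 bits -> l2_idx = 2
  bottom 4 bits -> offset = 2

Answer: 5 2 2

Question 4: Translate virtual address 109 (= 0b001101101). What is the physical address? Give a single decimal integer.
vaddr = 109 = 0b001101101
Split: l1_idx=1, l2_idx=2, offset=13
L1[1] = 0
L2[0][2] = 5
paddr = 5 * 16 + 13 = 93

Answer: 93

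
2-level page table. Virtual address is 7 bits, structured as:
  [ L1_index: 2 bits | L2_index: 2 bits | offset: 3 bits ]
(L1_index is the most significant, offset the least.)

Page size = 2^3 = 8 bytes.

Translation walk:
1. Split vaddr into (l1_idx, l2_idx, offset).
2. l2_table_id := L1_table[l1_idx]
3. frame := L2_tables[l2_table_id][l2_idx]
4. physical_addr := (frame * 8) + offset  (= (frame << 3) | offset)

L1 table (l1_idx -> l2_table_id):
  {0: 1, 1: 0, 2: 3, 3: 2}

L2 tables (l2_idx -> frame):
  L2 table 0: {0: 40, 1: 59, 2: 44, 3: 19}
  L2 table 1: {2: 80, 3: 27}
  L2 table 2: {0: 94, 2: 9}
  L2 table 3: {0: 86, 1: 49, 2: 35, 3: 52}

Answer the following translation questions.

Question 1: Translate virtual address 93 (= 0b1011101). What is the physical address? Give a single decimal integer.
vaddr = 93 = 0b1011101
Split: l1_idx=2, l2_idx=3, offset=5
L1[2] = 3
L2[3][3] = 52
paddr = 52 * 8 + 5 = 421

Answer: 421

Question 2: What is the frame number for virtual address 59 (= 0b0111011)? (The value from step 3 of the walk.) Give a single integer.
Answer: 19

Derivation:
vaddr = 59: l1_idx=1, l2_idx=3
L1[1] = 0; L2[0][3] = 19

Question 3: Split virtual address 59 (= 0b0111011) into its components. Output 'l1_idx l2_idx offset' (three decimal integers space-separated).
Answer: 1 3 3

Derivation:
vaddr = 59 = 0b0111011
  top 2 bits -> l1_idx = 1
  next 2 bits -> l2_idx = 3
  bottom 3 bits -> offset = 3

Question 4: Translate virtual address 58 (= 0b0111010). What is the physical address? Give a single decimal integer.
vaddr = 58 = 0b0111010
Split: l1_idx=1, l2_idx=3, offset=2
L1[1] = 0
L2[0][3] = 19
paddr = 19 * 8 + 2 = 154

Answer: 154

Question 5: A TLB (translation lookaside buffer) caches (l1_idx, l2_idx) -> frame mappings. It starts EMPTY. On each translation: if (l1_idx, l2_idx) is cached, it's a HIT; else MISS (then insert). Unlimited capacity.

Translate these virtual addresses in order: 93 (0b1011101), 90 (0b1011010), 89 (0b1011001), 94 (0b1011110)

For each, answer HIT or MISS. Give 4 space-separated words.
vaddr=93: (2,3) not in TLB -> MISS, insert
vaddr=90: (2,3) in TLB -> HIT
vaddr=89: (2,3) in TLB -> HIT
vaddr=94: (2,3) in TLB -> HIT

Answer: MISS HIT HIT HIT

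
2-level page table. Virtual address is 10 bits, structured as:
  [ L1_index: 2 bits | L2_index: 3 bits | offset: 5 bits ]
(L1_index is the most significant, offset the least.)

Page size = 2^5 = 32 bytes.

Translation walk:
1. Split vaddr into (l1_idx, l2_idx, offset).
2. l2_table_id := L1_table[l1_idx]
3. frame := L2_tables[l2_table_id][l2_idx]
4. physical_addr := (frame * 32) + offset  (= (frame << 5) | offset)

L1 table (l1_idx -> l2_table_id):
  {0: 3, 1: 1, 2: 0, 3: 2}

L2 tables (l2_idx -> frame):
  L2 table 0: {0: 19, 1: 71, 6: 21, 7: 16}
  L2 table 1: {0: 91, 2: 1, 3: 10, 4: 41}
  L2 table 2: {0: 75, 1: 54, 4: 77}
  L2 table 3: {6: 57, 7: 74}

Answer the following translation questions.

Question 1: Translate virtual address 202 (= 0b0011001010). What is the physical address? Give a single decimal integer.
Answer: 1834

Derivation:
vaddr = 202 = 0b0011001010
Split: l1_idx=0, l2_idx=6, offset=10
L1[0] = 3
L2[3][6] = 57
paddr = 57 * 32 + 10 = 1834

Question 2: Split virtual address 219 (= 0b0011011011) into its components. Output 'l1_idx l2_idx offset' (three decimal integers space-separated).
vaddr = 219 = 0b0011011011
  top 2 bits -> l1_idx = 0
  next 3 bits -> l2_idx = 6
  bottom 5 bits -> offset = 27

Answer: 0 6 27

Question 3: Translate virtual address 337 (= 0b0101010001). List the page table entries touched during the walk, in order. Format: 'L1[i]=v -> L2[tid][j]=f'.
vaddr = 337 = 0b0101010001
Split: l1_idx=1, l2_idx=2, offset=17

Answer: L1[1]=1 -> L2[1][2]=1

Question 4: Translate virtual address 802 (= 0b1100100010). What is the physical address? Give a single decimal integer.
Answer: 1730

Derivation:
vaddr = 802 = 0b1100100010
Split: l1_idx=3, l2_idx=1, offset=2
L1[3] = 2
L2[2][1] = 54
paddr = 54 * 32 + 2 = 1730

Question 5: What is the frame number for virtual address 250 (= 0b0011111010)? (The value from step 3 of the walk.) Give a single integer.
vaddr = 250: l1_idx=0, l2_idx=7
L1[0] = 3; L2[3][7] = 74

Answer: 74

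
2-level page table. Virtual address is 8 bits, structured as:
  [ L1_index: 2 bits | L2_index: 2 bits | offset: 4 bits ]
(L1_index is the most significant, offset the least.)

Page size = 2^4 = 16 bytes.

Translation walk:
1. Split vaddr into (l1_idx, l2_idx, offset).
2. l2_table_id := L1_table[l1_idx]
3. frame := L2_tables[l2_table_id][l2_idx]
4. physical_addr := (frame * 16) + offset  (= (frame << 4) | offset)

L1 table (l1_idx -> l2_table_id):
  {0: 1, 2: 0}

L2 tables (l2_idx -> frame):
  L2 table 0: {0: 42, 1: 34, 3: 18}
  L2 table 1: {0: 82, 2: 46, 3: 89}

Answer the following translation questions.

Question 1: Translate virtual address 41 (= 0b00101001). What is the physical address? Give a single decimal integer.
Answer: 745

Derivation:
vaddr = 41 = 0b00101001
Split: l1_idx=0, l2_idx=2, offset=9
L1[0] = 1
L2[1][2] = 46
paddr = 46 * 16 + 9 = 745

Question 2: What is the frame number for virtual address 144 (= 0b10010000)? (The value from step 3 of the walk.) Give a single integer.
Answer: 34

Derivation:
vaddr = 144: l1_idx=2, l2_idx=1
L1[2] = 0; L2[0][1] = 34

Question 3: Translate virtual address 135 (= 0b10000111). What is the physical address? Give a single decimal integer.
vaddr = 135 = 0b10000111
Split: l1_idx=2, l2_idx=0, offset=7
L1[2] = 0
L2[0][0] = 42
paddr = 42 * 16 + 7 = 679

Answer: 679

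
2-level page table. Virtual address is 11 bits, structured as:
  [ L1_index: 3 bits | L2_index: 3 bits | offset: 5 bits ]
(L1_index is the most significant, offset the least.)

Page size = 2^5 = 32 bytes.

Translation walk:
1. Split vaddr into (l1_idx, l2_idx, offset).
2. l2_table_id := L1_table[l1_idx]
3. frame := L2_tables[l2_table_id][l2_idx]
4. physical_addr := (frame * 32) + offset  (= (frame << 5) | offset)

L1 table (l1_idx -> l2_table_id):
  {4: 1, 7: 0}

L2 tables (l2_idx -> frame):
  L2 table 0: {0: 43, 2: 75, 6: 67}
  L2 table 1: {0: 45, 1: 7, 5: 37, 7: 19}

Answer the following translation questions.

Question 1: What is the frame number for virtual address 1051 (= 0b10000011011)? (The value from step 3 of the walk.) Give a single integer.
Answer: 45

Derivation:
vaddr = 1051: l1_idx=4, l2_idx=0
L1[4] = 1; L2[1][0] = 45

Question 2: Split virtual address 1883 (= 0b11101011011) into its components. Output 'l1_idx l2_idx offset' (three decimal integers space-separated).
vaddr = 1883 = 0b11101011011
  top 3 bits -> l1_idx = 7
  next 3 bits -> l2_idx = 2
  bottom 5 bits -> offset = 27

Answer: 7 2 27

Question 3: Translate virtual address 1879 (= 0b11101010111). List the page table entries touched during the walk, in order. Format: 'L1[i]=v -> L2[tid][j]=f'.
Answer: L1[7]=0 -> L2[0][2]=75

Derivation:
vaddr = 1879 = 0b11101010111
Split: l1_idx=7, l2_idx=2, offset=23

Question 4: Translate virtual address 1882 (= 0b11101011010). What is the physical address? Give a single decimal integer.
vaddr = 1882 = 0b11101011010
Split: l1_idx=7, l2_idx=2, offset=26
L1[7] = 0
L2[0][2] = 75
paddr = 75 * 32 + 26 = 2426

Answer: 2426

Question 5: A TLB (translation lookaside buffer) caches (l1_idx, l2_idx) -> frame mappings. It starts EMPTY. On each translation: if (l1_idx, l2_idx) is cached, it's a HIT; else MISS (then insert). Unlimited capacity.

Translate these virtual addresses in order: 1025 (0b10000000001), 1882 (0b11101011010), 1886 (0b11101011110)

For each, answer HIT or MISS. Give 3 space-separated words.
Answer: MISS MISS HIT

Derivation:
vaddr=1025: (4,0) not in TLB -> MISS, insert
vaddr=1882: (7,2) not in TLB -> MISS, insert
vaddr=1886: (7,2) in TLB -> HIT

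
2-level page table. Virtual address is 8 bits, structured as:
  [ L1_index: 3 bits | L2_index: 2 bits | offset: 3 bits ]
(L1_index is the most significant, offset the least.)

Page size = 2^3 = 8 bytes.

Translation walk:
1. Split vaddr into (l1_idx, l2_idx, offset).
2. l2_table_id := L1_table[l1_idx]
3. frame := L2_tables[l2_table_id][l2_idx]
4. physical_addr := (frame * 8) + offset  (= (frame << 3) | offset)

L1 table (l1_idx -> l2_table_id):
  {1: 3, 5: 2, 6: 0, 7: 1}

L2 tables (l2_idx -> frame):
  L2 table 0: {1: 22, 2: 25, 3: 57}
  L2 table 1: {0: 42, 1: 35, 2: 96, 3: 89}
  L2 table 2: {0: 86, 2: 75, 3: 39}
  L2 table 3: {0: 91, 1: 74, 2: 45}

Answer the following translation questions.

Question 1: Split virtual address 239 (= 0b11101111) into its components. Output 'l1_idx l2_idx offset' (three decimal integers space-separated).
vaddr = 239 = 0b11101111
  top 3 bits -> l1_idx = 7
  next 2 bits -> l2_idx = 1
  bottom 3 bits -> offset = 7

Answer: 7 1 7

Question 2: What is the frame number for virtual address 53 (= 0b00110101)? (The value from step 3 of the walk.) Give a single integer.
vaddr = 53: l1_idx=1, l2_idx=2
L1[1] = 3; L2[3][2] = 45

Answer: 45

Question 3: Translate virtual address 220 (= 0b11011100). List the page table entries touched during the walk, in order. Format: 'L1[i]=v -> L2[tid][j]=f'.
vaddr = 220 = 0b11011100
Split: l1_idx=6, l2_idx=3, offset=4

Answer: L1[6]=0 -> L2[0][3]=57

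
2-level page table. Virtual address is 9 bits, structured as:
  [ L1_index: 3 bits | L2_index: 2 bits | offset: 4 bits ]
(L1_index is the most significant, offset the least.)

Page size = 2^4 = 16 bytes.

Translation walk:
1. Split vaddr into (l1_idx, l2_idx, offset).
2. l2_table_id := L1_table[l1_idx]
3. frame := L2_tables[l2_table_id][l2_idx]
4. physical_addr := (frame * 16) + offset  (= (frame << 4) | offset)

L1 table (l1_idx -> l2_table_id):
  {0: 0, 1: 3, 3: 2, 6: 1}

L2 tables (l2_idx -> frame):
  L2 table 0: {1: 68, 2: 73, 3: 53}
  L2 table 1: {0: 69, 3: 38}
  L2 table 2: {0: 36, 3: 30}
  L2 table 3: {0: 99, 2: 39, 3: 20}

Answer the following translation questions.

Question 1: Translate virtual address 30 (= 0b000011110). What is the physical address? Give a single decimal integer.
vaddr = 30 = 0b000011110
Split: l1_idx=0, l2_idx=1, offset=14
L1[0] = 0
L2[0][1] = 68
paddr = 68 * 16 + 14 = 1102

Answer: 1102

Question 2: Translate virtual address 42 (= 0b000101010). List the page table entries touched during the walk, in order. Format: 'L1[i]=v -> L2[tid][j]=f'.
vaddr = 42 = 0b000101010
Split: l1_idx=0, l2_idx=2, offset=10

Answer: L1[0]=0 -> L2[0][2]=73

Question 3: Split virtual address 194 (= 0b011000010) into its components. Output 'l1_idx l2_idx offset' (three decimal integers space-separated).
vaddr = 194 = 0b011000010
  top 3 bits -> l1_idx = 3
  next 2 bits -> l2_idx = 0
  bottom 4 bits -> offset = 2

Answer: 3 0 2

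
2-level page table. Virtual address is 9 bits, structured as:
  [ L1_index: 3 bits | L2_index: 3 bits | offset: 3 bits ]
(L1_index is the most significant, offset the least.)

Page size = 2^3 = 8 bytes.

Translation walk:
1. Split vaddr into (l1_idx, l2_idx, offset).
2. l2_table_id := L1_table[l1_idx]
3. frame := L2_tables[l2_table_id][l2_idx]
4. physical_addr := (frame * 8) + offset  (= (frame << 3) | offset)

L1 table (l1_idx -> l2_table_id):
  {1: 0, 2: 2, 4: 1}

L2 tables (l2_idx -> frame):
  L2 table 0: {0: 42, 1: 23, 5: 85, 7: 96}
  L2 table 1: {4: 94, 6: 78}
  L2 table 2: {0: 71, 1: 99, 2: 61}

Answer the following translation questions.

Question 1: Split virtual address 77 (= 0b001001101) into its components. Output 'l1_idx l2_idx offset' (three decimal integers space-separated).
vaddr = 77 = 0b001001101
  top 3 bits -> l1_idx = 1
  next 3 bits -> l2_idx = 1
  bottom 3 bits -> offset = 5

Answer: 1 1 5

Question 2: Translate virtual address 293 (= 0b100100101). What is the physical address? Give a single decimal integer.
Answer: 757

Derivation:
vaddr = 293 = 0b100100101
Split: l1_idx=4, l2_idx=4, offset=5
L1[4] = 1
L2[1][4] = 94
paddr = 94 * 8 + 5 = 757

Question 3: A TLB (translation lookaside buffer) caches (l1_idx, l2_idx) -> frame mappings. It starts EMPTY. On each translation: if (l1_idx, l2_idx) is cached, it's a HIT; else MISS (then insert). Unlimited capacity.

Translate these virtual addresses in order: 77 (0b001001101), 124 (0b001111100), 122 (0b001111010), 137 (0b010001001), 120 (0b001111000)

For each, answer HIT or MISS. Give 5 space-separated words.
vaddr=77: (1,1) not in TLB -> MISS, insert
vaddr=124: (1,7) not in TLB -> MISS, insert
vaddr=122: (1,7) in TLB -> HIT
vaddr=137: (2,1) not in TLB -> MISS, insert
vaddr=120: (1,7) in TLB -> HIT

Answer: MISS MISS HIT MISS HIT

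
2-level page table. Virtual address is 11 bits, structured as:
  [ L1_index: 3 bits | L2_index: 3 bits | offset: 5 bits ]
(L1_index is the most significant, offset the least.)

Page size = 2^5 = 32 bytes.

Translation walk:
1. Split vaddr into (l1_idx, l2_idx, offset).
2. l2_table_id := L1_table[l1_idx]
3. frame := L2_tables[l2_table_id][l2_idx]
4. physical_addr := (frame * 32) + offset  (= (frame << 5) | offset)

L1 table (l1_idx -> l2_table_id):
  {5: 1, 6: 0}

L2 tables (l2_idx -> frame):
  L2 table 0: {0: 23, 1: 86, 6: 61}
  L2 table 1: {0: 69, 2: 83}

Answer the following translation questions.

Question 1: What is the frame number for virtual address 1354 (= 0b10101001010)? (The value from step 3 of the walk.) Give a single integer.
Answer: 83

Derivation:
vaddr = 1354: l1_idx=5, l2_idx=2
L1[5] = 1; L2[1][2] = 83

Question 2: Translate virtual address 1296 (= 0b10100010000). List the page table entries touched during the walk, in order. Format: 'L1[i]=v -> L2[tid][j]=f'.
Answer: L1[5]=1 -> L2[1][0]=69

Derivation:
vaddr = 1296 = 0b10100010000
Split: l1_idx=5, l2_idx=0, offset=16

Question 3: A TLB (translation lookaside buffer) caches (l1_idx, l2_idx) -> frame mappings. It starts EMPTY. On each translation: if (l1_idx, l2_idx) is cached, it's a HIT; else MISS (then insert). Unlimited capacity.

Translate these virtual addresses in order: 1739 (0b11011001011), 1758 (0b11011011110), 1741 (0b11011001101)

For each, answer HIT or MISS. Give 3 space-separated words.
Answer: MISS HIT HIT

Derivation:
vaddr=1739: (6,6) not in TLB -> MISS, insert
vaddr=1758: (6,6) in TLB -> HIT
vaddr=1741: (6,6) in TLB -> HIT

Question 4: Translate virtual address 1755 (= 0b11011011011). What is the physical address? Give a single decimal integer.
Answer: 1979

Derivation:
vaddr = 1755 = 0b11011011011
Split: l1_idx=6, l2_idx=6, offset=27
L1[6] = 0
L2[0][6] = 61
paddr = 61 * 32 + 27 = 1979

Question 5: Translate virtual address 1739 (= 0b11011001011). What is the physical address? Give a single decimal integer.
Answer: 1963

Derivation:
vaddr = 1739 = 0b11011001011
Split: l1_idx=6, l2_idx=6, offset=11
L1[6] = 0
L2[0][6] = 61
paddr = 61 * 32 + 11 = 1963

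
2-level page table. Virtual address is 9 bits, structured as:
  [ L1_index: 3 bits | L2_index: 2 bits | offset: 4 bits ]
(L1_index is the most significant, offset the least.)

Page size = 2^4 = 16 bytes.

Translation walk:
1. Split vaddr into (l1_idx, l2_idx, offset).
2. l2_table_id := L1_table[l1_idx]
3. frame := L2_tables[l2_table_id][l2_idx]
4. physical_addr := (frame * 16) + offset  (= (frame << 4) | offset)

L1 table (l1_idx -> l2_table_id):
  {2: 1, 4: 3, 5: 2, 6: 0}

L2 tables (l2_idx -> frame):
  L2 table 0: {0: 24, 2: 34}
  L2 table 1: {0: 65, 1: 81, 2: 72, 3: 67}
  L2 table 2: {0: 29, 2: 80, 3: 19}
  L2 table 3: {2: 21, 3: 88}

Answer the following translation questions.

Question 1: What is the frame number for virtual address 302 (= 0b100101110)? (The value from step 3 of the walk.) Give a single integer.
vaddr = 302: l1_idx=4, l2_idx=2
L1[4] = 3; L2[3][2] = 21

Answer: 21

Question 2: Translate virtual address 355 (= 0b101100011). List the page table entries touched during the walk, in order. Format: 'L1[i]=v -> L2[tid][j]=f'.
Answer: L1[5]=2 -> L2[2][2]=80

Derivation:
vaddr = 355 = 0b101100011
Split: l1_idx=5, l2_idx=2, offset=3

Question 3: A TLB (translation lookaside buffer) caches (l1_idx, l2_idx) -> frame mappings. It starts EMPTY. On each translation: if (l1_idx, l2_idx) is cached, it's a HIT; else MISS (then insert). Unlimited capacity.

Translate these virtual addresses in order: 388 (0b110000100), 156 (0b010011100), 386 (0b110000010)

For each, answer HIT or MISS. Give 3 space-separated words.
Answer: MISS MISS HIT

Derivation:
vaddr=388: (6,0) not in TLB -> MISS, insert
vaddr=156: (2,1) not in TLB -> MISS, insert
vaddr=386: (6,0) in TLB -> HIT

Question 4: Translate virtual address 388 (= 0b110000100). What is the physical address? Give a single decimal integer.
Answer: 388

Derivation:
vaddr = 388 = 0b110000100
Split: l1_idx=6, l2_idx=0, offset=4
L1[6] = 0
L2[0][0] = 24
paddr = 24 * 16 + 4 = 388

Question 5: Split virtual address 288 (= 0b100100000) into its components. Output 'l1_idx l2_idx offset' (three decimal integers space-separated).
vaddr = 288 = 0b100100000
  top 3 bits -> l1_idx = 4
  next 2 bits -> l2_idx = 2
  bottom 4 bits -> offset = 0

Answer: 4 2 0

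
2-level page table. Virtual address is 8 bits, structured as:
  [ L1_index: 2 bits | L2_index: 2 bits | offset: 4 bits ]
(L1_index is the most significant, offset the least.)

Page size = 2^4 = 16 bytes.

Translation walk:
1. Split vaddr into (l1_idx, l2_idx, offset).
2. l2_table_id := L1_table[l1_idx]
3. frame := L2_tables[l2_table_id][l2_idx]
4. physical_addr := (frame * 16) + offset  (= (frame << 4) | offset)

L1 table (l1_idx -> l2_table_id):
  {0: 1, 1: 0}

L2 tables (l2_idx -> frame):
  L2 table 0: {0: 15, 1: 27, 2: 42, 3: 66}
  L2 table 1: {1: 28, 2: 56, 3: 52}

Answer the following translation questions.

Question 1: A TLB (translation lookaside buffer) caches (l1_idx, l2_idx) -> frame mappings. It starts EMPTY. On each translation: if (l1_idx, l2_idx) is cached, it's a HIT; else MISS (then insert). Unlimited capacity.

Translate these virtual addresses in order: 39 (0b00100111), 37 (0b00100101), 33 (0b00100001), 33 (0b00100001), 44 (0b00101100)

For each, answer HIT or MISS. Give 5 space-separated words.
vaddr=39: (0,2) not in TLB -> MISS, insert
vaddr=37: (0,2) in TLB -> HIT
vaddr=33: (0,2) in TLB -> HIT
vaddr=33: (0,2) in TLB -> HIT
vaddr=44: (0,2) in TLB -> HIT

Answer: MISS HIT HIT HIT HIT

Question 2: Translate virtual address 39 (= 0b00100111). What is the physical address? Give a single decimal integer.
vaddr = 39 = 0b00100111
Split: l1_idx=0, l2_idx=2, offset=7
L1[0] = 1
L2[1][2] = 56
paddr = 56 * 16 + 7 = 903

Answer: 903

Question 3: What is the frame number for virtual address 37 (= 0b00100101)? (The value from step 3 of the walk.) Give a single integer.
vaddr = 37: l1_idx=0, l2_idx=2
L1[0] = 1; L2[1][2] = 56

Answer: 56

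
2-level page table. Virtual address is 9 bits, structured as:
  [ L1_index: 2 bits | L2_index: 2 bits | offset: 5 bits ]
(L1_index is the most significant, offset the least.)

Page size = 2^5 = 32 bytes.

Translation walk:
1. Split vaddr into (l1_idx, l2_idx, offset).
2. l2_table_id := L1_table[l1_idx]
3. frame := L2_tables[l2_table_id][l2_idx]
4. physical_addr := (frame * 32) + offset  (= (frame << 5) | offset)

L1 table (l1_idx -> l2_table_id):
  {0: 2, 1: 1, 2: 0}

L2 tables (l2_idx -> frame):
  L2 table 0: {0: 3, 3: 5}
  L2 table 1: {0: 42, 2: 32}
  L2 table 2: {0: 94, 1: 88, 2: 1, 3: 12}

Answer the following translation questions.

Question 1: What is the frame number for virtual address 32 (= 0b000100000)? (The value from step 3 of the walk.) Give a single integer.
Answer: 88

Derivation:
vaddr = 32: l1_idx=0, l2_idx=1
L1[0] = 2; L2[2][1] = 88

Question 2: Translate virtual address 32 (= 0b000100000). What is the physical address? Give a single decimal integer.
vaddr = 32 = 0b000100000
Split: l1_idx=0, l2_idx=1, offset=0
L1[0] = 2
L2[2][1] = 88
paddr = 88 * 32 + 0 = 2816

Answer: 2816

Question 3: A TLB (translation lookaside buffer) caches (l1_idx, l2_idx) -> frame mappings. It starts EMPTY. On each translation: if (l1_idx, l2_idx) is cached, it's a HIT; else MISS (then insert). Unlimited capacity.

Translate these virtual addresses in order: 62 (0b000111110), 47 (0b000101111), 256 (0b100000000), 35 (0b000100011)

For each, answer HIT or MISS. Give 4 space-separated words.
Answer: MISS HIT MISS HIT

Derivation:
vaddr=62: (0,1) not in TLB -> MISS, insert
vaddr=47: (0,1) in TLB -> HIT
vaddr=256: (2,0) not in TLB -> MISS, insert
vaddr=35: (0,1) in TLB -> HIT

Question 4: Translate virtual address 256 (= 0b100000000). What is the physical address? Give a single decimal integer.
Answer: 96

Derivation:
vaddr = 256 = 0b100000000
Split: l1_idx=2, l2_idx=0, offset=0
L1[2] = 0
L2[0][0] = 3
paddr = 3 * 32 + 0 = 96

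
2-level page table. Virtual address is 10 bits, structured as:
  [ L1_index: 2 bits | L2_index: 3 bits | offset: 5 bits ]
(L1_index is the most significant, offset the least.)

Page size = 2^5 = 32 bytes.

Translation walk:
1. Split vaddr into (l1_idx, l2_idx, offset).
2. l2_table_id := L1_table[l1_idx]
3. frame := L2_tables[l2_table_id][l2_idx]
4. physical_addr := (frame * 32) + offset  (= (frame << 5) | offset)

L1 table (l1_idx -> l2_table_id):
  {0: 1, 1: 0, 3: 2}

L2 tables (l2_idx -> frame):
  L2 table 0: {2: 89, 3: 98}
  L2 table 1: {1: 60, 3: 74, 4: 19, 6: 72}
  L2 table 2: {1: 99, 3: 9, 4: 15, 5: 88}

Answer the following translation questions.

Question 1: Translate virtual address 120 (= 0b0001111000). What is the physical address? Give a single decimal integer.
Answer: 2392

Derivation:
vaddr = 120 = 0b0001111000
Split: l1_idx=0, l2_idx=3, offset=24
L1[0] = 1
L2[1][3] = 74
paddr = 74 * 32 + 24 = 2392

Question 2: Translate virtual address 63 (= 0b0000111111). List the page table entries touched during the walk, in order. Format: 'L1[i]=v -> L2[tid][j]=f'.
Answer: L1[0]=1 -> L2[1][1]=60

Derivation:
vaddr = 63 = 0b0000111111
Split: l1_idx=0, l2_idx=1, offset=31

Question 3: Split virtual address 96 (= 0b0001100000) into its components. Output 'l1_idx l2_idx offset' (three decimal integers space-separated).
Answer: 0 3 0

Derivation:
vaddr = 96 = 0b0001100000
  top 2 bits -> l1_idx = 0
  next 3 bits -> l2_idx = 3
  bottom 5 bits -> offset = 0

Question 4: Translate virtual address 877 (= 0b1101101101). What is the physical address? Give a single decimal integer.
vaddr = 877 = 0b1101101101
Split: l1_idx=3, l2_idx=3, offset=13
L1[3] = 2
L2[2][3] = 9
paddr = 9 * 32 + 13 = 301

Answer: 301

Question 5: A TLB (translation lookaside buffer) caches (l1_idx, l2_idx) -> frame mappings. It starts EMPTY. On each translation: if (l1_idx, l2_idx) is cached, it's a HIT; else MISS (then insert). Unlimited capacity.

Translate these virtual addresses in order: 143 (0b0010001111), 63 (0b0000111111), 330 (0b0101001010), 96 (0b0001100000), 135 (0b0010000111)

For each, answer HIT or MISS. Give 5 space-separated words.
Answer: MISS MISS MISS MISS HIT

Derivation:
vaddr=143: (0,4) not in TLB -> MISS, insert
vaddr=63: (0,1) not in TLB -> MISS, insert
vaddr=330: (1,2) not in TLB -> MISS, insert
vaddr=96: (0,3) not in TLB -> MISS, insert
vaddr=135: (0,4) in TLB -> HIT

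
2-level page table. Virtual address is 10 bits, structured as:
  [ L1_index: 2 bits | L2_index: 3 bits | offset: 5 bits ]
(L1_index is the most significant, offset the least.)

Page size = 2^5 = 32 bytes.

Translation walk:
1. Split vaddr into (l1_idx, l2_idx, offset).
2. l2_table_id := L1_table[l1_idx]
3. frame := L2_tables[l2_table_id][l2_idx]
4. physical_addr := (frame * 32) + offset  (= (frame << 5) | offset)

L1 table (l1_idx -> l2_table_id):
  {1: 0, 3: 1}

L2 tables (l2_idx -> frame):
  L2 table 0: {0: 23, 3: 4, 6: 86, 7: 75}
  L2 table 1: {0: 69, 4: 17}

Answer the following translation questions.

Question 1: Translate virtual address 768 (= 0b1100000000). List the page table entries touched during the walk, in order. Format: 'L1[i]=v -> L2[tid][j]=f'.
Answer: L1[3]=1 -> L2[1][0]=69

Derivation:
vaddr = 768 = 0b1100000000
Split: l1_idx=3, l2_idx=0, offset=0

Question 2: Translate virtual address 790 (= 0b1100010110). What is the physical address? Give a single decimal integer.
vaddr = 790 = 0b1100010110
Split: l1_idx=3, l2_idx=0, offset=22
L1[3] = 1
L2[1][0] = 69
paddr = 69 * 32 + 22 = 2230

Answer: 2230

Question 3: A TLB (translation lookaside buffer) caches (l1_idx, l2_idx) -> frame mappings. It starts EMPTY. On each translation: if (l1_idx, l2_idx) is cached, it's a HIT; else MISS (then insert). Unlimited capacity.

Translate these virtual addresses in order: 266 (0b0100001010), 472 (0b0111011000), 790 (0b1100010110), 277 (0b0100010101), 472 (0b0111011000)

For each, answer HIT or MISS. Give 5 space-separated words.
vaddr=266: (1,0) not in TLB -> MISS, insert
vaddr=472: (1,6) not in TLB -> MISS, insert
vaddr=790: (3,0) not in TLB -> MISS, insert
vaddr=277: (1,0) in TLB -> HIT
vaddr=472: (1,6) in TLB -> HIT

Answer: MISS MISS MISS HIT HIT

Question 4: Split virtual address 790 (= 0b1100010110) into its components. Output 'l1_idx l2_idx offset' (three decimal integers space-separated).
vaddr = 790 = 0b1100010110
  top 2 bits -> l1_idx = 3
  next 3 bits -> l2_idx = 0
  bottom 5 bits -> offset = 22

Answer: 3 0 22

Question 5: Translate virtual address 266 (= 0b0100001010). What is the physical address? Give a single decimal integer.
Answer: 746

Derivation:
vaddr = 266 = 0b0100001010
Split: l1_idx=1, l2_idx=0, offset=10
L1[1] = 0
L2[0][0] = 23
paddr = 23 * 32 + 10 = 746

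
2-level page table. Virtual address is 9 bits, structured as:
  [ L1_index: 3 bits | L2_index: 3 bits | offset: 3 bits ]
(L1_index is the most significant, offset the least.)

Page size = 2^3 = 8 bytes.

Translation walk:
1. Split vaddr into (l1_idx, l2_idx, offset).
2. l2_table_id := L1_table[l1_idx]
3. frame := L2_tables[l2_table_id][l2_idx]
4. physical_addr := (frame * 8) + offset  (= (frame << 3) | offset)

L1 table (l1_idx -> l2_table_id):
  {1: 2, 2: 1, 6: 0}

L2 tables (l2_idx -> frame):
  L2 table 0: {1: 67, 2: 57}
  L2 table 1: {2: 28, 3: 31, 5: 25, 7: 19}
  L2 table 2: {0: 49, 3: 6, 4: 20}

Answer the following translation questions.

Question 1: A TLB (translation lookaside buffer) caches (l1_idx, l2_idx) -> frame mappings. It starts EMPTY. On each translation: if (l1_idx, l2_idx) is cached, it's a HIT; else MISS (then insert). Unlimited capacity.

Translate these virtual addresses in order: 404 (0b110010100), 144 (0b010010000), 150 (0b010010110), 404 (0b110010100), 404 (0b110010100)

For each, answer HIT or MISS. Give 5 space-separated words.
Answer: MISS MISS HIT HIT HIT

Derivation:
vaddr=404: (6,2) not in TLB -> MISS, insert
vaddr=144: (2,2) not in TLB -> MISS, insert
vaddr=150: (2,2) in TLB -> HIT
vaddr=404: (6,2) in TLB -> HIT
vaddr=404: (6,2) in TLB -> HIT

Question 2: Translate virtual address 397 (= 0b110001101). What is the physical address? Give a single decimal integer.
vaddr = 397 = 0b110001101
Split: l1_idx=6, l2_idx=1, offset=5
L1[6] = 0
L2[0][1] = 67
paddr = 67 * 8 + 5 = 541

Answer: 541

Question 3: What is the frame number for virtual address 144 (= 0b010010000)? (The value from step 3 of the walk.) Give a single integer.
Answer: 28

Derivation:
vaddr = 144: l1_idx=2, l2_idx=2
L1[2] = 1; L2[1][2] = 28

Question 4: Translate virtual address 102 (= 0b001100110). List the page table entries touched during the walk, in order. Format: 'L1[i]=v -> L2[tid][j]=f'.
vaddr = 102 = 0b001100110
Split: l1_idx=1, l2_idx=4, offset=6

Answer: L1[1]=2 -> L2[2][4]=20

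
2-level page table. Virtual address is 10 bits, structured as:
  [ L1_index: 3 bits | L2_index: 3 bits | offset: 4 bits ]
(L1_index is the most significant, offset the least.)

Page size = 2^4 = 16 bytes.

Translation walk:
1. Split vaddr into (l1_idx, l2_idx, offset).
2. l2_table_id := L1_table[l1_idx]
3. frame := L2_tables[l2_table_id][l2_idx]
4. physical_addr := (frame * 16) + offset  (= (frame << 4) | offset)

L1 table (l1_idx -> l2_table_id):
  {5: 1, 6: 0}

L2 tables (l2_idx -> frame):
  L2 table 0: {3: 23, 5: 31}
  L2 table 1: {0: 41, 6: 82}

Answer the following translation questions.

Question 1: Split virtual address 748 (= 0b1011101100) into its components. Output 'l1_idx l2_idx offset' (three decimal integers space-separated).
Answer: 5 6 12

Derivation:
vaddr = 748 = 0b1011101100
  top 3 bits -> l1_idx = 5
  next 3 bits -> l2_idx = 6
  bottom 4 bits -> offset = 12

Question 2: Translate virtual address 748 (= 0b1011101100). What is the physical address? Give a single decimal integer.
Answer: 1324

Derivation:
vaddr = 748 = 0b1011101100
Split: l1_idx=5, l2_idx=6, offset=12
L1[5] = 1
L2[1][6] = 82
paddr = 82 * 16 + 12 = 1324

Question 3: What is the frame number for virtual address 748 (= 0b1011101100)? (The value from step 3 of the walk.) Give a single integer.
vaddr = 748: l1_idx=5, l2_idx=6
L1[5] = 1; L2[1][6] = 82

Answer: 82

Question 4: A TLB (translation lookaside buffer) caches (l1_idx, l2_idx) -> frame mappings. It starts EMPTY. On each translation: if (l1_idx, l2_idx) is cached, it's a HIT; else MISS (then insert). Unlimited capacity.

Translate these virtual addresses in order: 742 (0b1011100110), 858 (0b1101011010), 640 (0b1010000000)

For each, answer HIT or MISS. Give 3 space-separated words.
Answer: MISS MISS MISS

Derivation:
vaddr=742: (5,6) not in TLB -> MISS, insert
vaddr=858: (6,5) not in TLB -> MISS, insert
vaddr=640: (5,0) not in TLB -> MISS, insert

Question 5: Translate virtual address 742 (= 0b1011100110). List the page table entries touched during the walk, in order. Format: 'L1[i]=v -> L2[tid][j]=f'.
vaddr = 742 = 0b1011100110
Split: l1_idx=5, l2_idx=6, offset=6

Answer: L1[5]=1 -> L2[1][6]=82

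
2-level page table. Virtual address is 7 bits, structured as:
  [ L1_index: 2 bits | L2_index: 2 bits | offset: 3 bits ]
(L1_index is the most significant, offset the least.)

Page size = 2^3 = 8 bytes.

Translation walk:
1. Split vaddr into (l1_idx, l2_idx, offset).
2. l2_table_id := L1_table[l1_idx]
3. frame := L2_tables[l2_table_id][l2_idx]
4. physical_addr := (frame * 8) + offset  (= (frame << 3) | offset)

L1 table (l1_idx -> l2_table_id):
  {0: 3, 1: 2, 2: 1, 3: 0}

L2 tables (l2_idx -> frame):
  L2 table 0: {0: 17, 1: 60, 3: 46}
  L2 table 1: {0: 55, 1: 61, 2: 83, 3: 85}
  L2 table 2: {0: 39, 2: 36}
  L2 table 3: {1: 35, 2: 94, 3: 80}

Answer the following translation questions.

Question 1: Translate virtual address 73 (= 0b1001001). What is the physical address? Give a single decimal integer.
vaddr = 73 = 0b1001001
Split: l1_idx=2, l2_idx=1, offset=1
L1[2] = 1
L2[1][1] = 61
paddr = 61 * 8 + 1 = 489

Answer: 489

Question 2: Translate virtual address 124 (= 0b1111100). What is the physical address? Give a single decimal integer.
Answer: 372

Derivation:
vaddr = 124 = 0b1111100
Split: l1_idx=3, l2_idx=3, offset=4
L1[3] = 0
L2[0][3] = 46
paddr = 46 * 8 + 4 = 372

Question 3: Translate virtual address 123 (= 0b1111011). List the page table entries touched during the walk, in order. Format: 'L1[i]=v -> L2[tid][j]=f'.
vaddr = 123 = 0b1111011
Split: l1_idx=3, l2_idx=3, offset=3

Answer: L1[3]=0 -> L2[0][3]=46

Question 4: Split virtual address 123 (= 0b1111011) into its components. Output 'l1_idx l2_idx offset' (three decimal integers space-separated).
Answer: 3 3 3

Derivation:
vaddr = 123 = 0b1111011
  top 2 bits -> l1_idx = 3
  next 2 bits -> l2_idx = 3
  bottom 3 bits -> offset = 3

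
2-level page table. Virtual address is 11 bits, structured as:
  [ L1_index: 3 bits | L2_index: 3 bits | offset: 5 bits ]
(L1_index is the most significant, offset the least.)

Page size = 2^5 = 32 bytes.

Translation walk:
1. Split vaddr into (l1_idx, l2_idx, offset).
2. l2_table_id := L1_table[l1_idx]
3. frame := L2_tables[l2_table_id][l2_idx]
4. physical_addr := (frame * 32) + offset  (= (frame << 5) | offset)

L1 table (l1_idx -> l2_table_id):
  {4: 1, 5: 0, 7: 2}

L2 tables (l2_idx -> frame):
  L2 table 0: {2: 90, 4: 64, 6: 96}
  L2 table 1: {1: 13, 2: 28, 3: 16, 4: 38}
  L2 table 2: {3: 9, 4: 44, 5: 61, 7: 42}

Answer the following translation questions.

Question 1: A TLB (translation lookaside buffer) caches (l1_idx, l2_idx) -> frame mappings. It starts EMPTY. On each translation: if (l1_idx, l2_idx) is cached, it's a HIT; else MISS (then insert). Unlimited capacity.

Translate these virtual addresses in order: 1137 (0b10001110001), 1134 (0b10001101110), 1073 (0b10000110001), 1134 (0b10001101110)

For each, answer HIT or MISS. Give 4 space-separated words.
vaddr=1137: (4,3) not in TLB -> MISS, insert
vaddr=1134: (4,3) in TLB -> HIT
vaddr=1073: (4,1) not in TLB -> MISS, insert
vaddr=1134: (4,3) in TLB -> HIT

Answer: MISS HIT MISS HIT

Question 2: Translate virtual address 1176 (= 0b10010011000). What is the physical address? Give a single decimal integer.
Answer: 1240

Derivation:
vaddr = 1176 = 0b10010011000
Split: l1_idx=4, l2_idx=4, offset=24
L1[4] = 1
L2[1][4] = 38
paddr = 38 * 32 + 24 = 1240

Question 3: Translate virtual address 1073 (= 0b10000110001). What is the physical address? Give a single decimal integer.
vaddr = 1073 = 0b10000110001
Split: l1_idx=4, l2_idx=1, offset=17
L1[4] = 1
L2[1][1] = 13
paddr = 13 * 32 + 17 = 433

Answer: 433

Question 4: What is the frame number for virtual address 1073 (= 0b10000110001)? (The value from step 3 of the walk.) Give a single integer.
Answer: 13

Derivation:
vaddr = 1073: l1_idx=4, l2_idx=1
L1[4] = 1; L2[1][1] = 13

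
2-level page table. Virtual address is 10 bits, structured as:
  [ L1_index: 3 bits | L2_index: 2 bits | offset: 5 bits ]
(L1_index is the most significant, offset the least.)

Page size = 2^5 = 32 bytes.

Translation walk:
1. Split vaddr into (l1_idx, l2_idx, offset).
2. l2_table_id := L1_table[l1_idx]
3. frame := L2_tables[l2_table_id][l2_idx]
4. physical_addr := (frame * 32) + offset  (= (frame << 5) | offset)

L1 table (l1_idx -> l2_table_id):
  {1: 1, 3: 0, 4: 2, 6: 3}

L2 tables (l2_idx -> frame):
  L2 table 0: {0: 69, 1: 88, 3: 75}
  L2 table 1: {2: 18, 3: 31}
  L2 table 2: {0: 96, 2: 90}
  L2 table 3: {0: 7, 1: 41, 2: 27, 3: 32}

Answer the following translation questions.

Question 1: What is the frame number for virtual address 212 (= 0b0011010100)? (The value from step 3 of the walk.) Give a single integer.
Answer: 18

Derivation:
vaddr = 212: l1_idx=1, l2_idx=2
L1[1] = 1; L2[1][2] = 18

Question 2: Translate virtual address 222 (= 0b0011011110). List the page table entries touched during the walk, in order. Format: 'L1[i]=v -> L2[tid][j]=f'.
Answer: L1[1]=1 -> L2[1][2]=18

Derivation:
vaddr = 222 = 0b0011011110
Split: l1_idx=1, l2_idx=2, offset=30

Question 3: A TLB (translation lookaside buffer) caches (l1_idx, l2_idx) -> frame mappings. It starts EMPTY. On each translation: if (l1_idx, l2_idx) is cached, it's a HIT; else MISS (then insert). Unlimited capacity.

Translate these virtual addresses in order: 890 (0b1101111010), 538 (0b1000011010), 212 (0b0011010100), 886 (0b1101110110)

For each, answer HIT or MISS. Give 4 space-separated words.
Answer: MISS MISS MISS HIT

Derivation:
vaddr=890: (6,3) not in TLB -> MISS, insert
vaddr=538: (4,0) not in TLB -> MISS, insert
vaddr=212: (1,2) not in TLB -> MISS, insert
vaddr=886: (6,3) in TLB -> HIT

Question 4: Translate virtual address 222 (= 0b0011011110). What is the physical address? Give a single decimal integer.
vaddr = 222 = 0b0011011110
Split: l1_idx=1, l2_idx=2, offset=30
L1[1] = 1
L2[1][2] = 18
paddr = 18 * 32 + 30 = 606

Answer: 606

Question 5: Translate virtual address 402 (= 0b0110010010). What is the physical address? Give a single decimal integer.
vaddr = 402 = 0b0110010010
Split: l1_idx=3, l2_idx=0, offset=18
L1[3] = 0
L2[0][0] = 69
paddr = 69 * 32 + 18 = 2226

Answer: 2226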